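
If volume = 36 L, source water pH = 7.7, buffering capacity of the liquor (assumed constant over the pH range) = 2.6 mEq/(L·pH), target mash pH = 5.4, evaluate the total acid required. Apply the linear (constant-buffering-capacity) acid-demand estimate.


acid = buffering capacity · (pH_source − pH_target) · V
acid = 2.6 · (7.7 − 5.4) · 36

215.2800 mEq


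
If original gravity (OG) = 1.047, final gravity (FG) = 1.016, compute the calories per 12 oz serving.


ABW = (OG−FG)·131.25·0.79/FG;  °P = 259 − 259/SG (for OG→OE and FG→AE);  RE = 0.1808·OE + 0.8192·AE;  Cal = (6.9·ABW + 4·(RE−0.1))·FG·3.55
ABW = (1.047 − 1.016)·131.25·0.79/1.016 = 3.1637
OE = 259 − 259/1.047 = 11.6266 °P
AE = 259 − 259/1.016 = 4.0787 °P
RE = 0.1808·11.6266 + 0.8192·4.0787 = 5.4434 °P
Cal = (6.9·3.1637 + 4·(5.4434−0.1))·1.016·3.55

155.8247 kcal


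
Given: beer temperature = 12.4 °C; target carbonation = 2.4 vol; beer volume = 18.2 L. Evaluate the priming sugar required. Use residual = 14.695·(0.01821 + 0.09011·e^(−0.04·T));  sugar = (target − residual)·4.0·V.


residual = 14.695·(0.01821 + 0.09011·e^(−0.04·12.4)) = 1.0740
sugar = (2.4 − 1.0740)·4.0·18.2

96.5355 g


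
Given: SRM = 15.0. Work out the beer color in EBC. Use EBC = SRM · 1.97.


EBC = 15.0 · 1.97

29.5500 EBC


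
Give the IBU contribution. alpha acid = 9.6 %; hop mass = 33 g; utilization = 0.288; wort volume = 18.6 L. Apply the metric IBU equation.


IBU = (α/100)·mass·U·1000 / V
IBU = (9.6/100)·33·0.288·1000 / 18.6

49.0529 IBU


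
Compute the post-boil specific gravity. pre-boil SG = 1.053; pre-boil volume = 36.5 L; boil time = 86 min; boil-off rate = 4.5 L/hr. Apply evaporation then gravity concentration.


V_post = V_pre − rate·(t/60);  SG_post = 1 + (SG_pre−1)·V_pre/V_post
V_post = 36.5 − 4.5·(86/60) = 30.0500
SG_post = 1 + (1.053 − 1)·36.5/30.0500

1.0644


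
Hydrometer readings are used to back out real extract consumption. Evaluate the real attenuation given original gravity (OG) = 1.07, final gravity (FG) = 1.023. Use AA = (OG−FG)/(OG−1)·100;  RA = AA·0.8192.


AA = (1.07 − 1.023)/(1.07 − 1)·100 = 67.1429
RA = 67.1429·0.8192

55.0034 %


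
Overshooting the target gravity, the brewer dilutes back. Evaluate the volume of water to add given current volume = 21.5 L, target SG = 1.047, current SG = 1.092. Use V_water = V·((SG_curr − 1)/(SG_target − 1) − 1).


V_water = 21.5·((1.092 − 1)/(1.047 − 1) − 1)

20.5851 L


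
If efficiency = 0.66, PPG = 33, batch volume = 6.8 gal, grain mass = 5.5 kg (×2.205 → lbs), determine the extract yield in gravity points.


points = lbs × PPG × eff / vol
lbs = 5.5 × 2.205 = 12.1275
points = 12.1275 × 33 × 0.66 / 6.8

38.8437 points


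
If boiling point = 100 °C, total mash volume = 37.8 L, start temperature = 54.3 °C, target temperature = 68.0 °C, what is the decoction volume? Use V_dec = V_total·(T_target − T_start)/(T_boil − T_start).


V_dec = 37.8·(68.0 − 54.3)/(100 − 54.3)

11.3317 L


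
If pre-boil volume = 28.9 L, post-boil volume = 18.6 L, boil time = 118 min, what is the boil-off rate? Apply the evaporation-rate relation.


rate = (V_pre − V_post) / (t_min/60)
rate = (28.9 − 18.6) / (118/60)

5.2373 L/hr


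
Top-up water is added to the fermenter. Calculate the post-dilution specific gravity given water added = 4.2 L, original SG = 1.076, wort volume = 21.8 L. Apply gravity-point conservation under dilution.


SG_new = 1 + (SG_old − 1)·V_old/(V_old + V_water)
pts = (1.076 − 1)·1000·21.8/(21.8 + 4.2) = 63.7231
SG_new = 1 + 63.7231/1000

1.0637


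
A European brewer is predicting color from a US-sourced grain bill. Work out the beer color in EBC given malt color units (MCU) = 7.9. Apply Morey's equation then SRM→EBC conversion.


SRM = 1.4922·MCU^0.6859;  EBC = SRM·1.97
SRM = 1.4922·7.9^0.6859 = 6.1590
EBC = 6.1590·1.97

12.1332 EBC


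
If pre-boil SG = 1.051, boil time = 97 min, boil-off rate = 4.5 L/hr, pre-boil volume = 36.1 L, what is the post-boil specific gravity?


V_post = V_pre − rate·(t/60);  SG_post = 1 + (SG_pre−1)·V_pre/V_post
V_post = 36.1 − 4.5·(97/60) = 28.8250
SG_post = 1 + (1.051 − 1)·36.1/28.8250

1.0639


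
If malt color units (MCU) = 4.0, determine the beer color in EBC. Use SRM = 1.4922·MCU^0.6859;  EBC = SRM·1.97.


SRM = 1.4922·4.0^0.6859 = 3.8617
EBC = 3.8617·1.97

7.6076 EBC


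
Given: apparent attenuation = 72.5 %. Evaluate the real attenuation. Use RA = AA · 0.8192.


RA = 72.5 · 0.8192

59.3920 %


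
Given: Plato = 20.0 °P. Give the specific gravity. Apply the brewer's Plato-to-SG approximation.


SG = 259/(259 − P)
SG = 259/(259 − 20.0)

1.0837


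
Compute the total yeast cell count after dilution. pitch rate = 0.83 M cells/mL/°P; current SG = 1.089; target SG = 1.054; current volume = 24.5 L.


V_w = V·((SG_c−1)/(SG_t−1)−1);  °P = 259 − 259/SG_t;  cells = rate·(V+V_w)·°P
V_w = 24.5·((1.089−1)/(1.054−1)−1) = 15.8796
V_final = 24.5 + 15.8796 = 40.3796
°P = 259 − 259/1.054 = 13.2694
cells = 0.83·40.3796·13.2694

444.7268 billion cells


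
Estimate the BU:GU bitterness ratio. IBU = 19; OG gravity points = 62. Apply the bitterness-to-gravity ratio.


BU:GU = IBU / OG_points
BU:GU = 19 / 62

0.3065


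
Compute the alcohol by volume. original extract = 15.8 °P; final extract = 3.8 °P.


SG = 259/(259 − P);  ABV = (OG − FG)·131.25
OG = 259/(259 − 15.8) = 1.0650
FG = 259/(259 − 3.8) = 1.0149
ABV = (1.0650 − 1.0149)·131.25

6.5726 % ABV


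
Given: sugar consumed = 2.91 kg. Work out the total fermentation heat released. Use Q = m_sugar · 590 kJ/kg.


Q = 2.91 · 590

1716.9000 kJ


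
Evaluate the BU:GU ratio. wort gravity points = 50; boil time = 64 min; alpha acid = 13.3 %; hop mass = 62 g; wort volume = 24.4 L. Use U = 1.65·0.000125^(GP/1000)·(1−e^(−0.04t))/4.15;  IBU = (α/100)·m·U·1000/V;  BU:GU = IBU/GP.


U = 1.65·0.000125^(50/1000)·(1−e^(−0.04·64))/4.15 = 0.2341
IBU = (13.3/100)·62·0.2341·1000/24.4 = 79.1030
BU:GU = 79.1030/50

1.5821


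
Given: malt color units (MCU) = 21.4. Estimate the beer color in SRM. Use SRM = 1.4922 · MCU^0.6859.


SRM = 1.4922 · 21.4^0.6859

12.1999 SRM


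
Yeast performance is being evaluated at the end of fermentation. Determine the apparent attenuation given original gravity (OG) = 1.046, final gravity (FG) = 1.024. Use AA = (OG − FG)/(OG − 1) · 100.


AA = (1.046 − 1.024)/(1.046 − 1) · 100

47.8261 %


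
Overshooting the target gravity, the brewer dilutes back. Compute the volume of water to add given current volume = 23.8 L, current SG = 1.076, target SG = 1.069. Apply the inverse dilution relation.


V_water = V·((SG_curr − 1)/(SG_target − 1) − 1)
V_water = 23.8·((1.076 − 1)/(1.069 − 1) − 1)

2.4145 L


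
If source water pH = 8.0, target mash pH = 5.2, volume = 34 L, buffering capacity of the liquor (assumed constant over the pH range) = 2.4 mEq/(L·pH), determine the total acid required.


acid = buffering capacity · (pH_source − pH_target) · V
acid = 2.4 · (8.0 − 5.2) · 34

228.4800 mEq


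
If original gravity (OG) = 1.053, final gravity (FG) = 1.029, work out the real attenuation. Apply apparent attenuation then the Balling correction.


AA = (OG−FG)/(OG−1)·100;  RA = AA·0.8192
AA = (1.053 − 1.029)/(1.053 − 1)·100 = 45.2830
RA = 45.2830·0.8192

37.0958 %


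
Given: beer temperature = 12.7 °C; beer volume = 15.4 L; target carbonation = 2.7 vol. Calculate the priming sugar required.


residual = 14.695·(0.01821 + 0.09011·e^(−0.04·T));  sugar = (target − residual)·4.0·V
residual = 14.695·(0.01821 + 0.09011·e^(−0.04·12.7)) = 1.0643
sugar = (2.7 − 1.0643)·4.0·15.4

100.7564 g


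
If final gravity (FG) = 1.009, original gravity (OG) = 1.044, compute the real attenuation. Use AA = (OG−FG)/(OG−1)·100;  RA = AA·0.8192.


AA = (1.044 − 1.009)/(1.044 − 1)·100 = 79.5455
RA = 79.5455·0.8192

65.1636 %


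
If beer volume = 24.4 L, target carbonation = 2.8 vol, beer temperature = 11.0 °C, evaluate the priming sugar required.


residual = 14.695·(0.01821 + 0.09011·e^(−0.04·T));  sugar = (target − residual)·4.0·V
residual = 14.695·(0.01821 + 0.09011·e^(−0.04·11.0)) = 1.1204
sugar = (2.8 − 1.1204)·4.0·24.4

163.9282 g


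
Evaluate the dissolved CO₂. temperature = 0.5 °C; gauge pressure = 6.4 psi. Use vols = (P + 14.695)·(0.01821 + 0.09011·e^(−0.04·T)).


vols = (6.4 + 14.695)·(0.01821 + 0.09011·e^(−0.04·0.5))

2.2474 volumes


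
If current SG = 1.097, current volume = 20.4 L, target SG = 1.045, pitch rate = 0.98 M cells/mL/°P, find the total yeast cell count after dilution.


V_w = V·((SG_c−1)/(SG_t−1)−1);  °P = 259 − 259/SG_t;  cells = rate·(V+V_w)·°P
V_w = 20.4·((1.097−1)/(1.045−1)−1) = 23.5733
V_final = 20.4 + 23.5733 = 43.9733
°P = 259 − 259/1.045 = 11.1531
cells = 0.98·43.9733·11.1531

480.6306 billion cells


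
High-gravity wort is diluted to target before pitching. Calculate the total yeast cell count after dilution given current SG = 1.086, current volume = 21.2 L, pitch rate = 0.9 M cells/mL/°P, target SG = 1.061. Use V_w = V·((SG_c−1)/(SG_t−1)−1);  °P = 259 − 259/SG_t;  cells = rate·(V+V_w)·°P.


V_w = 21.2·((1.086−1)/(1.061−1)−1) = 8.6885
V_final = 21.2 + 8.6885 = 29.8885
°P = 259 − 259/1.061 = 14.8907
cells = 0.9·29.8885·14.8907

400.5541 billion cells


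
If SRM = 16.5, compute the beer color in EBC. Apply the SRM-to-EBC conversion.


EBC = SRM · 1.97
EBC = 16.5 · 1.97

32.5050 EBC


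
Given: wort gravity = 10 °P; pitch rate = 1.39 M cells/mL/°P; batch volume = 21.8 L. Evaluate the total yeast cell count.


cells (billions) = rate · V_L · °P
cells = 1.39 · 21.8 · 10

303.0200 billion cells


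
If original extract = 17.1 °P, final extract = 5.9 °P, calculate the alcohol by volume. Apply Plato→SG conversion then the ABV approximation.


SG = 259/(259 − P);  ABV = (OG − FG)·131.25
OG = 259/(259 − 17.1) = 1.0707
FG = 259/(259 − 5.9) = 1.0233
ABV = (1.0707 − 1.0233)·131.25

6.2185 % ABV


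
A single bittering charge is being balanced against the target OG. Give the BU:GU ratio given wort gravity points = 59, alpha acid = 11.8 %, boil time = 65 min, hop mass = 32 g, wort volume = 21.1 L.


U = 1.65·0.000125^(GP/1000)·(1−e^(−0.04t))/4.15;  IBU = (α/100)·m·U·1000/V;  BU:GU = IBU/GP
U = 1.65·0.000125^(59/1000)·(1−e^(−0.04·65))/4.15 = 0.2166
IBU = (11.8/100)·32·0.2166·1000/21.1 = 38.7602
BU:GU = 38.7602/59

0.6570


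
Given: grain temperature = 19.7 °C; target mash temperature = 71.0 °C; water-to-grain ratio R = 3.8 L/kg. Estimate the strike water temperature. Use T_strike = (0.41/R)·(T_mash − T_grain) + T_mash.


T_strike = (0.41/3.8)·(71.0 − 19.7) + 71.0

76.5350 °C


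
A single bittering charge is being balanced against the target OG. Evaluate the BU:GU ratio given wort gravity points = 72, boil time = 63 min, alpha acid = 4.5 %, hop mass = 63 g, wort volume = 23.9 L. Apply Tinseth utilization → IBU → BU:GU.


U = 1.65·0.000125^(GP/1000)·(1−e^(−0.04t))/4.15;  IBU = (α/100)·m·U·1000/V;  BU:GU = IBU/GP
U = 1.65·0.000125^(72/1000)·(1−e^(−0.04·63))/4.15 = 0.1914
IBU = (4.5/100)·63·0.1914·1000/23.9 = 22.7059
BU:GU = 22.7059/72

0.3154


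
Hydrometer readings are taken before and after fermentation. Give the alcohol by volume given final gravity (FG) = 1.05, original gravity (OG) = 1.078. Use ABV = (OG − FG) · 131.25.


ABV = (1.078 − 1.05) · 131.25

3.6750 % ABV


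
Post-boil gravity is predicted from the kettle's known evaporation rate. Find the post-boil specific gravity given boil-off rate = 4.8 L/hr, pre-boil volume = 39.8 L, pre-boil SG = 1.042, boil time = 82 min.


V_post = V_pre − rate·(t/60);  SG_post = 1 + (SG_pre−1)·V_pre/V_post
V_post = 39.8 − 4.8·(82/60) = 33.2400
SG_post = 1 + (1.042 − 1)·39.8/33.2400

1.0503


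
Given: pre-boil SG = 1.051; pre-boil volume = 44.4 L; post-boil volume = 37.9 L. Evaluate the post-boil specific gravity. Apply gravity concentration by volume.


SG_post = 1 + (SG_pre − 1)·V_pre/V_post
pts_pre = (1.051 − 1)·1000 = 51.0000
pts_post = 51.0000·44.4/37.9 = 59.7467
SG_post = 1 + 59.7467/1000

1.0597


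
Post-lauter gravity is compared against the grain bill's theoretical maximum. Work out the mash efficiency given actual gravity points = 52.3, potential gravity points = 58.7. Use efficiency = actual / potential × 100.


efficiency = 52.3 / 58.7 × 100

89.0971 %


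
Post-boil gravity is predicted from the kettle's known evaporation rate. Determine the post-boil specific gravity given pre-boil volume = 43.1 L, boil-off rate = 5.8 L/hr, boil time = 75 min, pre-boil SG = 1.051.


V_post = V_pre − rate·(t/60);  SG_post = 1 + (SG_pre−1)·V_pre/V_post
V_post = 43.1 − 5.8·(75/60) = 35.8500
SG_post = 1 + (1.051 − 1)·43.1/35.8500

1.0613


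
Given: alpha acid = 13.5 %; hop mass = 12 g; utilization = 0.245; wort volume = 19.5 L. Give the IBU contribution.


IBU = (α/100)·mass·U·1000 / V
IBU = (13.5/100)·12·0.245·1000 / 19.5

20.3538 IBU


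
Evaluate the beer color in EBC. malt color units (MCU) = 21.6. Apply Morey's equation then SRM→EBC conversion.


SRM = 1.4922·MCU^0.6859;  EBC = SRM·1.97
SRM = 1.4922·21.6^0.6859 = 12.2780
EBC = 12.2780·1.97

24.1877 EBC


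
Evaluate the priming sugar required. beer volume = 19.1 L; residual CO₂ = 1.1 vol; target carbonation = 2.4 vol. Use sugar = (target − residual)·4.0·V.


sugar = (2.4 − 1.1)·4.0·19.1

99.3200 g


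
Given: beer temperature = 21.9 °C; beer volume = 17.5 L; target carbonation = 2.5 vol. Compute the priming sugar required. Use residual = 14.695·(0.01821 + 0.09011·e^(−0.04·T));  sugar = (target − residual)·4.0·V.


residual = 14.695·(0.01821 + 0.09011·e^(−0.04·21.9)) = 0.8190
sugar = (2.5 − 0.8190)·4.0·17.5

117.6673 g


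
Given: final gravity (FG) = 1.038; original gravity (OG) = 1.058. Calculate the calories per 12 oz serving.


ABW = (OG−FG)·131.25·0.79/FG;  °P = 259 − 259/SG (for OG→OE and FG→AE);  RE = 0.1808·OE + 0.8192·AE;  Cal = (6.9·ABW + 4·(RE−0.1))·FG·3.55
ABW = (1.058 − 1.038)·131.25·0.79/1.038 = 1.9978
OE = 259 − 259/1.058 = 14.1985 °P
AE = 259 − 259/1.038 = 9.4817 °P
RE = 0.1808·14.1985 + 0.8192·9.4817 = 10.3345 °P
Cal = (6.9·1.9978 + 4·(10.3345−0.1))·1.038·3.55

201.6488 kcal


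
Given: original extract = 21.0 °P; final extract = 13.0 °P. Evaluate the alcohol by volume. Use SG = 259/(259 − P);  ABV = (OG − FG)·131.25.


OG = 259/(259 − 21.0) = 1.0882
FG = 259/(259 − 13.0) = 1.0528
ABV = (1.0882 − 1.0528)·131.25

4.6449 % ABV


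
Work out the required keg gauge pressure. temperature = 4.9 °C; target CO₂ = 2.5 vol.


psi = vols/(0.01821 + 0.09011·e^(−0.04·T)) − 14.695
psi = 2.5/(0.01821 + 0.09011·e^(−0.04·4.9)) − 14.695

12.3960 psi


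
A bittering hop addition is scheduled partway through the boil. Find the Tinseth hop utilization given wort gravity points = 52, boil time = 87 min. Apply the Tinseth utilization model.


U = 1.65·0.000125^(GP/1000) · (1 − e^(−0.04·t))/4.15
bigness = 1.65·0.000125^(52/1000) = 1.0340
boil_factor = (1 − e^(−0.04·87))/4.15 = 0.2335
U = 1.0340 · 0.2335

0.2415


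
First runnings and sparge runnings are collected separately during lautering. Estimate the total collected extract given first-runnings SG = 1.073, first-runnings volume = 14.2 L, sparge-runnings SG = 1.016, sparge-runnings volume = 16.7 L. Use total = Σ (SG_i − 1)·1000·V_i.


first = (1.073 − 1)·1000·14.2 = 1036.6000
sparge = (1.016 − 1)·1000·16.7 = 267.2000
total = 1036.6000 + 267.2000

1303.8000 gravity·L


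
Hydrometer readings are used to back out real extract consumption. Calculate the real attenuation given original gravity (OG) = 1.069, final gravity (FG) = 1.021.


AA = (OG−FG)/(OG−1)·100;  RA = AA·0.8192
AA = (1.069 − 1.021)/(1.069 − 1)·100 = 69.5652
RA = 69.5652·0.8192

56.9878 %


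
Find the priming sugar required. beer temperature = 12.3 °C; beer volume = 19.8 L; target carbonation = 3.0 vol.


residual = 14.695·(0.01821 + 0.09011·e^(−0.04·T));  sugar = (target − residual)·4.0·V
residual = 14.695·(0.01821 + 0.09011·e^(−0.04·12.3)) = 1.0772
sugar = (3.0 − 1.0772)·4.0·19.8

152.2862 g


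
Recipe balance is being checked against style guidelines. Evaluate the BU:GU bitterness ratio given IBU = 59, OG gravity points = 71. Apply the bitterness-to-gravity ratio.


BU:GU = IBU / OG_points
BU:GU = 59 / 71

0.8310


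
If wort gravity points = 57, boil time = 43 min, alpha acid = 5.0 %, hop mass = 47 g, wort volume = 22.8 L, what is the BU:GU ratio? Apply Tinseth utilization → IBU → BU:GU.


U = 1.65·0.000125^(GP/1000)·(1−e^(−0.04t))/4.15;  IBU = (α/100)·m·U·1000/V;  BU:GU = IBU/GP
U = 1.65·0.000125^(57/1000)·(1−e^(−0.04·43))/4.15 = 0.1956
IBU = (5.0/100)·47·0.1956·1000/22.8 = 20.1558
BU:GU = 20.1558/57

0.3536


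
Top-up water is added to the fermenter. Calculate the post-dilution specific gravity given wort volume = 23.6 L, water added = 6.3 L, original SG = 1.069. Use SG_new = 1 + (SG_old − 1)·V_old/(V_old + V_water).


pts = (1.069 − 1)·1000·23.6/(23.6 + 6.3) = 54.4615
SG_new = 1 + 54.4615/1000

1.0545


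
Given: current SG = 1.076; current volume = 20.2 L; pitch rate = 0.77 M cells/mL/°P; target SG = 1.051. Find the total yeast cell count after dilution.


V_w = V·((SG_c−1)/(SG_t−1)−1);  °P = 259 − 259/SG_t;  cells = rate·(V+V_w)·°P
V_w = 20.2·((1.076−1)/(1.051−1)−1) = 9.9020
V_final = 20.2 + 9.9020 = 30.1020
°P = 259 − 259/1.051 = 12.5680
cells = 0.77·30.1020·12.5680

291.3082 billion cells


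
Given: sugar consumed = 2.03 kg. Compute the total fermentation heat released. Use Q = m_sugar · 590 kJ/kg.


Q = 2.03 · 590

1197.7000 kJ


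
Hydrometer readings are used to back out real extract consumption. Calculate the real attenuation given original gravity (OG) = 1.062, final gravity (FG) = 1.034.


AA = (OG−FG)/(OG−1)·100;  RA = AA·0.8192
AA = (1.062 − 1.034)/(1.062 − 1)·100 = 45.1613
RA = 45.1613·0.8192

36.9961 %


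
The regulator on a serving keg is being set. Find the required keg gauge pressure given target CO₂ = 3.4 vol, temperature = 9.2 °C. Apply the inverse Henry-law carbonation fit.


psi = vols/(0.01821 + 0.09011·e^(−0.04·T)) − 14.695
psi = 3.4/(0.01821 + 0.09011·e^(−0.04·9.2)) − 14.695

27.5008 psi


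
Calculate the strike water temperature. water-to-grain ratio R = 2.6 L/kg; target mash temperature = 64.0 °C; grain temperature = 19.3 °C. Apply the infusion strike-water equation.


T_strike = (0.41/R)·(T_mash − T_grain) + T_mash
T_strike = (0.41/2.6)·(64.0 − 19.3) + 64.0

71.0488 °C


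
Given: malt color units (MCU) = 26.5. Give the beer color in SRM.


SRM = 1.4922 · MCU^0.6859
SRM = 1.4922 · 26.5^0.6859

14.1264 SRM


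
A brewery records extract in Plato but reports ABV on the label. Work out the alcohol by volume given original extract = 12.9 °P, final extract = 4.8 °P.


SG = 259/(259 − P);  ABV = (OG − FG)·131.25
OG = 259/(259 − 12.9) = 1.0524
FG = 259/(259 − 4.8) = 1.0189
ABV = (1.0524 − 1.0189)·131.25

4.4015 % ABV


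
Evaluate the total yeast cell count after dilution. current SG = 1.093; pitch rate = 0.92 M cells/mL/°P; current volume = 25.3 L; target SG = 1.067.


V_w = V·((SG_c−1)/(SG_t−1)−1);  °P = 259 − 259/SG_t;  cells = rate·(V+V_w)·°P
V_w = 25.3·((1.093−1)/(1.067−1)−1) = 9.8179
V_final = 25.3 + 9.8179 = 35.1179
°P = 259 − 259/1.067 = 16.2634
cells = 0.92·35.1179·16.2634

525.4442 billion cells


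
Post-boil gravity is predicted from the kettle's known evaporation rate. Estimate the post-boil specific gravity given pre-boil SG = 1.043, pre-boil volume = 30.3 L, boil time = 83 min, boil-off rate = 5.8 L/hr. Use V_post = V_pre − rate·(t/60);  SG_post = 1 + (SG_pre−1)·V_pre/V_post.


V_post = 30.3 − 5.8·(83/60) = 22.2767
SG_post = 1 + (1.043 − 1)·30.3/22.2767

1.0585


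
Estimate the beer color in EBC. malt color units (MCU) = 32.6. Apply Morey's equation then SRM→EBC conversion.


SRM = 1.4922·MCU^0.6859;  EBC = SRM·1.97
SRM = 1.4922·32.6^0.6859 = 16.2833
EBC = 16.2833·1.97

32.0781 EBC


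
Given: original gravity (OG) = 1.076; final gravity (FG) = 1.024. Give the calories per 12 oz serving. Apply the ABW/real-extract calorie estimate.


ABW = (OG−FG)·131.25·0.79/FG;  °P = 259 − 259/SG (for OG→OE and FG→AE);  RE = 0.1808·OE + 0.8192·AE;  Cal = (6.9·ABW + 4·(RE−0.1))·FG·3.55
ABW = (1.076 − 1.024)·131.25·0.79/1.024 = 5.2654
OE = 259 − 259/1.076 = 18.2937 °P
AE = 259 − 259/1.024 = 6.0703 °P
RE = 0.1808·18.2937 + 0.8192·6.0703 = 8.2803 °P
Cal = (6.9·5.2654 + 4·(8.2803−0.1))·1.024·3.55

251.0190 kcal


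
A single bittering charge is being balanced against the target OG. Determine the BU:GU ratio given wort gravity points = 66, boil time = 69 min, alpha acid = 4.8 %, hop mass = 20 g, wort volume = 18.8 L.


U = 1.65·0.000125^(GP/1000)·(1−e^(−0.04t))/4.15;  IBU = (α/100)·m·U·1000/V;  BU:GU = IBU/GP
U = 1.65·0.000125^(66/1000)·(1−e^(−0.04·69))/4.15 = 0.2058
IBU = (4.8/100)·20·0.2058·1000/18.8 = 10.5087
BU:GU = 10.5087/66

0.1592


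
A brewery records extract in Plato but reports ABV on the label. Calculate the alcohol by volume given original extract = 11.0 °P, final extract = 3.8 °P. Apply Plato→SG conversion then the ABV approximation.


SG = 259/(259 − P);  ABV = (OG − FG)·131.25
OG = 259/(259 − 11.0) = 1.0444
FG = 259/(259 − 3.8) = 1.0149
ABV = (1.0444 − 1.0149)·131.25

3.8672 % ABV


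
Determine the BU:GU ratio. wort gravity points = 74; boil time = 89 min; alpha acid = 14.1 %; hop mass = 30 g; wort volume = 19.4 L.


U = 1.65·0.000125^(GP/1000)·(1−e^(−0.04t))/4.15;  IBU = (α/100)·m·U·1000/V;  BU:GU = IBU/GP
U = 1.65·0.000125^(74/1000)·(1−e^(−0.04·89))/4.15 = 0.1986
IBU = (14.1/100)·30·0.1986·1000/19.4 = 43.3128
BU:GU = 43.3128/74

0.5853


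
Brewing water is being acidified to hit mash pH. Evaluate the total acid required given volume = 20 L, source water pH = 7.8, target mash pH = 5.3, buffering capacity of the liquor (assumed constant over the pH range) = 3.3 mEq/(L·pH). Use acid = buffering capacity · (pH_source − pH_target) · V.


acid = 3.3 · (7.8 − 5.3) · 20

165.0000 mEq


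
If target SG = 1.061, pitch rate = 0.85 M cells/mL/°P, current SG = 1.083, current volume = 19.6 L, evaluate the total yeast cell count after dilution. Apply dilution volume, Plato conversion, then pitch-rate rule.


V_w = V·((SG_c−1)/(SG_t−1)−1);  °P = 259 − 259/SG_t;  cells = rate·(V+V_w)·°P
V_w = 19.6·((1.083−1)/(1.061−1)−1) = 7.0689
V_final = 19.6 + 7.0689 = 26.6689
°P = 259 − 259/1.061 = 14.8907
cells = 0.85·26.6689·14.8907

337.5495 billion cells


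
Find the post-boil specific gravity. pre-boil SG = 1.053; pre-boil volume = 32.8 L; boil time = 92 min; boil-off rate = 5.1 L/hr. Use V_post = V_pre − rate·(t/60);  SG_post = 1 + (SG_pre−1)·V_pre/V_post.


V_post = 32.8 − 5.1·(92/60) = 24.9800
SG_post = 1 + (1.053 − 1)·32.8/24.9800

1.0696


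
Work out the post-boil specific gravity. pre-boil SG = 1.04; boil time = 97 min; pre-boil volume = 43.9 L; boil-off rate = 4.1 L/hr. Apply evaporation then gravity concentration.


V_post = V_pre − rate·(t/60);  SG_post = 1 + (SG_pre−1)·V_pre/V_post
V_post = 43.9 − 4.1·(97/60) = 37.2717
SG_post = 1 + (1.04 − 1)·43.9/37.2717

1.0471


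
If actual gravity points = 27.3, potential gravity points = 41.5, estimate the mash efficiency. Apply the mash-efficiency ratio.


efficiency = actual / potential × 100
efficiency = 27.3 / 41.5 × 100

65.7831 %


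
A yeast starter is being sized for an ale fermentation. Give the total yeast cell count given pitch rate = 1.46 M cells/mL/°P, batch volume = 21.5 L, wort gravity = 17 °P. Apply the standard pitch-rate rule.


cells (billions) = rate · V_L · °P
cells = 1.46 · 21.5 · 17

533.6300 billion cells


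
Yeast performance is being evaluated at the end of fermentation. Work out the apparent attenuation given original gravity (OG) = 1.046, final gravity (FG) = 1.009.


AA = (OG − FG)/(OG − 1) · 100
AA = (1.046 − 1.009)/(1.046 − 1) · 100

80.4348 %


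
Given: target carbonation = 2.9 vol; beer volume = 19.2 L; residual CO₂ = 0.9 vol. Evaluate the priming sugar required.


sugar = (target − residual)·4.0·V
sugar = (2.9 − 0.9)·4.0·19.2

153.6000 g


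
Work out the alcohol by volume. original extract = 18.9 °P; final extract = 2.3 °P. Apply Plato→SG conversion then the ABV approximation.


SG = 259/(259 − P);  ABV = (OG − FG)·131.25
OG = 259/(259 − 18.9) = 1.0787
FG = 259/(259 − 2.3) = 1.0090
ABV = (1.0787 − 1.0090)·131.25

9.1556 % ABV


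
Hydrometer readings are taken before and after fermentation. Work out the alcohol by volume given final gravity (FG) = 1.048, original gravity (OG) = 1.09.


ABV = (OG − FG) · 131.25
ABV = (1.09 − 1.048) · 131.25

5.5125 % ABV


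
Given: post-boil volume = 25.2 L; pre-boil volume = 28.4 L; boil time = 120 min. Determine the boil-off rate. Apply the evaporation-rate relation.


rate = (V_pre − V_post) / (t_min/60)
rate = (28.4 − 25.2) / (120/60)

1.6000 L/hr


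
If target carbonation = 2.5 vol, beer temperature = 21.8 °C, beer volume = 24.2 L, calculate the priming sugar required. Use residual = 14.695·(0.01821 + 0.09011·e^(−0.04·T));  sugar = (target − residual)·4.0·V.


residual = 14.695·(0.01821 + 0.09011·e^(−0.04·21.8)) = 0.8212
sugar = (2.5 − 0.8212)·4.0·24.2

162.5031 g


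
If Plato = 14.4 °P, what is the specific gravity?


SG = 259/(259 − P)
SG = 259/(259 − 14.4)

1.0589


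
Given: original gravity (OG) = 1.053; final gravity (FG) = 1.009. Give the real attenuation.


AA = (OG−FG)/(OG−1)·100;  RA = AA·0.8192
AA = (1.053 − 1.009)/(1.053 − 1)·100 = 83.0189
RA = 83.0189·0.8192

68.0091 %


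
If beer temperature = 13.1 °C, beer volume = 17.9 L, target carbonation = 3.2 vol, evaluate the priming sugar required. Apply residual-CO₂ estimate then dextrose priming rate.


residual = 14.695·(0.01821 + 0.09011·e^(−0.04·T));  sugar = (target − residual)·4.0·V
residual = 14.695·(0.01821 + 0.09011·e^(−0.04·13.1)) = 1.0517
sugar = (3.2 − 1.0517)·4.0·17.9

153.8185 g


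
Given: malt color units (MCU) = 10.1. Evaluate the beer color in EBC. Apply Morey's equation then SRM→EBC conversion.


SRM = 1.4922·MCU^0.6859;  EBC = SRM·1.97
SRM = 1.4922·10.1^0.6859 = 7.2894
EBC = 7.2894·1.97

14.3601 EBC


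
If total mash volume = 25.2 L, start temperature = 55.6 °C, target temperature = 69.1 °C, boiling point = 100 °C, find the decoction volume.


V_dec = V_total·(T_target − T_start)/(T_boil − T_start)
V_dec = 25.2·(69.1 − 55.6)/(100 − 55.6)

7.6622 L


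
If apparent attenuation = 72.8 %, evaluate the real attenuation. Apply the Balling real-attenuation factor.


RA = AA · 0.8192
RA = 72.8 · 0.8192

59.6378 %


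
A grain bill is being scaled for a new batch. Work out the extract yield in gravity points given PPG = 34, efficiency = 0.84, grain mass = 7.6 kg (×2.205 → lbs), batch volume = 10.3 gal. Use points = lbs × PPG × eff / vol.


lbs = 7.6 × 2.205 = 16.7580
points = 16.7580 × 34 × 0.84 / 10.3

46.4668 points


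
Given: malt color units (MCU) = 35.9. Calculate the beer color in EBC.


SRM = 1.4922·MCU^0.6859;  EBC = SRM·1.97
SRM = 1.4922·35.9^0.6859 = 17.3967
EBC = 17.3967·1.97

34.2715 EBC


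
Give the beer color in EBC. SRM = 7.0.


EBC = SRM · 1.97
EBC = 7.0 · 1.97

13.7900 EBC


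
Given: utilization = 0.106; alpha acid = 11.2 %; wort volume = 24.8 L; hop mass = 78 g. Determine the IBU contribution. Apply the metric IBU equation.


IBU = (α/100)·mass·U·1000 / V
IBU = (11.2/100)·78·0.106·1000 / 24.8

37.3394 IBU


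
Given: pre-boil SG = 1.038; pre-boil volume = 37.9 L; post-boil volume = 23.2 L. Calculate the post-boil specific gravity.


SG_post = 1 + (SG_pre − 1)·V_pre/V_post
pts_pre = (1.038 − 1)·1000 = 38.0000
pts_post = 38.0000·37.9/23.2 = 62.0776
SG_post = 1 + 62.0776/1000

1.0621


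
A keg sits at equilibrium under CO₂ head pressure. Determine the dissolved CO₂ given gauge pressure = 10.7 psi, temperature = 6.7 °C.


vols = (P + 14.695)·(0.01821 + 0.09011·e^(−0.04·T))
vols = (10.7 + 14.695)·(0.01821 + 0.09011·e^(−0.04·6.7))

2.2128 volumes


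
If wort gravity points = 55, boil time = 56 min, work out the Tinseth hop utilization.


U = 1.65·0.000125^(GP/1000) · (1 − e^(−0.04·t))/4.15
bigness = 1.65·0.000125^(55/1000) = 1.0065
boil_factor = (1 − e^(−0.04·56))/4.15 = 0.2153
U = 1.0065 · 0.2153

0.2167


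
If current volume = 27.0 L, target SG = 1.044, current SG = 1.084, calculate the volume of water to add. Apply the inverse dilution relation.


V_water = V·((SG_curr − 1)/(SG_target − 1) − 1)
V_water = 27.0·((1.084 − 1)/(1.044 − 1) − 1)

24.5455 L


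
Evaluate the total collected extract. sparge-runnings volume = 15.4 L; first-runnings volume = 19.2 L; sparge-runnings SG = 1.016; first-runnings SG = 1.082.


total = Σ (SG_i − 1)·1000·V_i
first = (1.082 − 1)·1000·19.2 = 1574.4000
sparge = (1.016 − 1)·1000·15.4 = 246.4000
total = 1574.4000 + 246.4000

1820.8000 gravity·L


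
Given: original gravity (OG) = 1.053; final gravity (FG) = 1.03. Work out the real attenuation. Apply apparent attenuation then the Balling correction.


AA = (OG−FG)/(OG−1)·100;  RA = AA·0.8192
AA = (1.053 − 1.03)/(1.053 − 1)·100 = 43.3962
RA = 43.3962·0.8192

35.5502 %


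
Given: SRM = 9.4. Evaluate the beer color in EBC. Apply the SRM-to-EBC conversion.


EBC = SRM · 1.97
EBC = 9.4 · 1.97

18.5180 EBC


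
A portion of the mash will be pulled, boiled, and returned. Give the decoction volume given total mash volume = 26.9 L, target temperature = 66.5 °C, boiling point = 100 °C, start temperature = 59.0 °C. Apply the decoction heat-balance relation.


V_dec = V_total·(T_target − T_start)/(T_boil − T_start)
V_dec = 26.9·(66.5 − 59.0)/(100 − 59.0)

4.9207 L


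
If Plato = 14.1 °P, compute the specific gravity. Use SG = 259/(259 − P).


SG = 259/(259 − 14.1)

1.0576


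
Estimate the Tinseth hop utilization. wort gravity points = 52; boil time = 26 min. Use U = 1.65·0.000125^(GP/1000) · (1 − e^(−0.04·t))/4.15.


bigness = 1.65·0.000125^(52/1000) = 1.0340
boil_factor = (1 − e^(−0.04·26))/4.15 = 0.1558
U = 1.0340 · 0.1558

0.1611


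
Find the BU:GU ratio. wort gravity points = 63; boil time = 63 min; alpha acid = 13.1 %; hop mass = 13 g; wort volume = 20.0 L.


U = 1.65·0.000125^(GP/1000)·(1−e^(−0.04t))/4.15;  IBU = (α/100)·m·U·1000/V;  BU:GU = IBU/GP
U = 1.65·0.000125^(63/1000)·(1−e^(−0.04·63))/4.15 = 0.2075
IBU = (13.1/100)·13·0.2075·1000/20.0 = 17.6724
BU:GU = 17.6724/63

0.2805


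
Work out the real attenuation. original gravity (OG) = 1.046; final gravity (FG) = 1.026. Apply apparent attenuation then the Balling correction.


AA = (OG−FG)/(OG−1)·100;  RA = AA·0.8192
AA = (1.046 − 1.026)/(1.046 − 1)·100 = 43.4783
RA = 43.4783·0.8192

35.6174 %


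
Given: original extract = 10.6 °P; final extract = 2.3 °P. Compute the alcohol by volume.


SG = 259/(259 − P);  ABV = (OG − FG)·131.25
OG = 259/(259 − 10.6) = 1.0427
FG = 259/(259 − 2.3) = 1.0090
ABV = (1.0427 − 1.0090)·131.25

4.4249 % ABV


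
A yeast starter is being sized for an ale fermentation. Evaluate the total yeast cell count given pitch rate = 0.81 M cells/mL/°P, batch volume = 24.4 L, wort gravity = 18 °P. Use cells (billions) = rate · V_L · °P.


cells = 0.81 · 24.4 · 18

355.7520 billion cells


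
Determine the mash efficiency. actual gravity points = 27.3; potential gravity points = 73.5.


efficiency = actual / potential × 100
efficiency = 27.3 / 73.5 × 100

37.1429 %


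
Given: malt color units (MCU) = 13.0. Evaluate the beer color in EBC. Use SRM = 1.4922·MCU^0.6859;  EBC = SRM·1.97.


SRM = 1.4922·13.0^0.6859 = 8.6672
EBC = 8.6672·1.97

17.0745 EBC


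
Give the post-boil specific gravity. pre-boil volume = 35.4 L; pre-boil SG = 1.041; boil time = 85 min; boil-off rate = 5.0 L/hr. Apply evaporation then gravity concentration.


V_post = V_pre − rate·(t/60);  SG_post = 1 + (SG_pre−1)·V_pre/V_post
V_post = 35.4 − 5.0·(85/60) = 28.3167
SG_post = 1 + (1.041 − 1)·35.4/28.3167

1.0513


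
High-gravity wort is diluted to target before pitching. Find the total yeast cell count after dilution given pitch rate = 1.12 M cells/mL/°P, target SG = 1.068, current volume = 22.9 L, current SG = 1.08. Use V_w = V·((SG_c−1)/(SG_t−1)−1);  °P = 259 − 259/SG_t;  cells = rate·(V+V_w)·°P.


V_w = 22.9·((1.08−1)/(1.068−1)−1) = 4.0412
V_final = 22.9 + 4.0412 = 26.9412
°P = 259 − 259/1.068 = 16.4906
cells = 1.12·26.9412·16.4906

497.5904 billion cells


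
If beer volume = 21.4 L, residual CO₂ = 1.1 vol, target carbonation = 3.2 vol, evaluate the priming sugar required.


sugar = (target − residual)·4.0·V
sugar = (3.2 − 1.1)·4.0·21.4

179.7600 g


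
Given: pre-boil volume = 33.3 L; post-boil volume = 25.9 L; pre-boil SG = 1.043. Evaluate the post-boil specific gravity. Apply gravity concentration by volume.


SG_post = 1 + (SG_pre − 1)·V_pre/V_post
pts_pre = (1.043 − 1)·1000 = 43.0000
pts_post = 43.0000·33.3/25.9 = 55.2857
SG_post = 1 + 55.2857/1000

1.0553


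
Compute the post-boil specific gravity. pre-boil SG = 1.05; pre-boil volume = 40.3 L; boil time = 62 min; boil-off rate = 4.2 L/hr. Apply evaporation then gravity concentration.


V_post = V_pre − rate·(t/60);  SG_post = 1 + (SG_pre−1)·V_pre/V_post
V_post = 40.3 − 4.2·(62/60) = 35.9600
SG_post = 1 + (1.05 − 1)·40.3/35.9600

1.0560


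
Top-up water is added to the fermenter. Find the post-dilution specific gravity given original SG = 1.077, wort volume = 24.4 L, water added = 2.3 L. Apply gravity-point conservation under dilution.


SG_new = 1 + (SG_old − 1)·V_old/(V_old + V_water)
pts = (1.077 − 1)·1000·24.4/(24.4 + 2.3) = 70.3670
SG_new = 1 + 70.3670/1000

1.0704


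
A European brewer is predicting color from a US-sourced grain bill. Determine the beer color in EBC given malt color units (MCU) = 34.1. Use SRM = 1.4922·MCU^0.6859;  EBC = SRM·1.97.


SRM = 1.4922·34.1^0.6859 = 16.7936
EBC = 16.7936·1.97

33.0834 EBC


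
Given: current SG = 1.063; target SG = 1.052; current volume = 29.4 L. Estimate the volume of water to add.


V_water = V·((SG_curr − 1)/(SG_target − 1) − 1)
V_water = 29.4·((1.063 − 1)/(1.052 − 1) − 1)

6.2192 L


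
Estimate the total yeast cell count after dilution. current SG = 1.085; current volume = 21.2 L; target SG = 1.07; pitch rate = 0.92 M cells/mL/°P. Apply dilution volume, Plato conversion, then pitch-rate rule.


V_w = V·((SG_c−1)/(SG_t−1)−1);  °P = 259 − 259/SG_t;  cells = rate·(V+V_w)·°P
V_w = 21.2·((1.085−1)/(1.07−1)−1) = 4.5429
V_final = 21.2 + 4.5429 = 25.7429
°P = 259 − 259/1.07 = 16.9439
cells = 0.92·25.7429·16.9439

401.2902 billion cells


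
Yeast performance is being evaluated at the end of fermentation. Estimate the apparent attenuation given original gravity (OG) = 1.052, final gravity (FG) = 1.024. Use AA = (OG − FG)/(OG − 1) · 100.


AA = (1.052 − 1.024)/(1.052 − 1) · 100

53.8462 %


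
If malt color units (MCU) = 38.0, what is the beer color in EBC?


SRM = 1.4922·MCU^0.6859;  EBC = SRM·1.97
SRM = 1.4922·38.0^0.6859 = 18.0884
EBC = 18.0884·1.97

35.6342 EBC


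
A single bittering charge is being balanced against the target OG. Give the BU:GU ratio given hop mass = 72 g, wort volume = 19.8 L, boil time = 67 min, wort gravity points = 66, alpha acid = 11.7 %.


U = 1.65·0.000125^(GP/1000)·(1−e^(−0.04t))/4.15;  IBU = (α/100)·m·U·1000/V;  BU:GU = IBU/GP
U = 1.65·0.000125^(66/1000)·(1−e^(−0.04·67))/4.15 = 0.2046
IBU = (11.7/100)·72·0.2046·1000/19.8 = 87.0640
BU:GU = 87.0640/66

1.3192


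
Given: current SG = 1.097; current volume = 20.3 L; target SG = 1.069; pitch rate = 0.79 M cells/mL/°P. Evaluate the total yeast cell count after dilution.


V_w = V·((SG_c−1)/(SG_t−1)−1);  °P = 259 − 259/SG_t;  cells = rate·(V+V_w)·°P
V_w = 20.3·((1.097−1)/(1.069−1)−1) = 8.2377
V_final = 20.3 + 8.2377 = 28.5377
°P = 259 − 259/1.069 = 16.7175
cells = 0.79·28.5377·16.7175

376.8920 billion cells


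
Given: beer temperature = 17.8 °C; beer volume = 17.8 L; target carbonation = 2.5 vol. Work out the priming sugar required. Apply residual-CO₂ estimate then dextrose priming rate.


residual = 14.695·(0.01821 + 0.09011·e^(−0.04·T));  sugar = (target − residual)·4.0·V
residual = 14.695·(0.01821 + 0.09011·e^(−0.04·17.8)) = 0.9173
sugar = (2.5 − 0.9173)·4.0·17.8

112.6872 g


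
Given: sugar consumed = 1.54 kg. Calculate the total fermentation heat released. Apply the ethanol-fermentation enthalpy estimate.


Q = m_sugar · 590 kJ/kg
Q = 1.54 · 590

908.6000 kJ


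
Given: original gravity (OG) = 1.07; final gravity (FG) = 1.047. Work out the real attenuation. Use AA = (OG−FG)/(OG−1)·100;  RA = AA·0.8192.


AA = (1.07 − 1.047)/(1.07 − 1)·100 = 32.8571
RA = 32.8571·0.8192

26.9166 %


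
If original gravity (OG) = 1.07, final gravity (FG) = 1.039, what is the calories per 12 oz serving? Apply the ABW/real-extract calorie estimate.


ABW = (OG−FG)·131.25·0.79/FG;  °P = 259 − 259/SG (for OG→OE and FG→AE);  RE = 0.1808·OE + 0.8192·AE;  Cal = (6.9·ABW + 4·(RE−0.1))·FG·3.55
ABW = (1.07 − 1.039)·131.25·0.79/1.039 = 3.0937
OE = 259 − 259/1.07 = 16.9439 °P
AE = 259 − 259/1.039 = 9.7218 °P
RE = 0.1808·16.9439 + 0.8192·9.7218 = 11.0276 °P
Cal = (6.9·3.0937 + 4·(11.0276−0.1))·1.039·3.55

239.9582 kcal


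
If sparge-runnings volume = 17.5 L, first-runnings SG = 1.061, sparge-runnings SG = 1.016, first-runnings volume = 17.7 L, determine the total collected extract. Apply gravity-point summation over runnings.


total = Σ (SG_i − 1)·1000·V_i
first = (1.061 − 1)·1000·17.7 = 1079.7000
sparge = (1.016 − 1)·1000·17.5 = 280.0000
total = 1079.7000 + 280.0000

1359.7000 gravity·L


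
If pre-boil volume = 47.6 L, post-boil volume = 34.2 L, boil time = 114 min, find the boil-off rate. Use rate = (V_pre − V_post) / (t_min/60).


rate = (47.6 − 34.2) / (114/60)

7.0526 L/hr


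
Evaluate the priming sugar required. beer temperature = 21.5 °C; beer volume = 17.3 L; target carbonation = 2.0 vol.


residual = 14.695·(0.01821 + 0.09011·e^(−0.04·T));  sugar = (target − residual)·4.0·V
residual = 14.695·(0.01821 + 0.09011·e^(−0.04·21.5)) = 0.8279
sugar = (2.0 − 0.8279)·4.0·17.3

81.1070 g


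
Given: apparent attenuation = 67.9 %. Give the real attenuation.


RA = AA · 0.8192
RA = 67.9 · 0.8192

55.6237 %


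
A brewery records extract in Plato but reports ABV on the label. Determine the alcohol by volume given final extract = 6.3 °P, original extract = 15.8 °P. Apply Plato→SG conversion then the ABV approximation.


SG = 259/(259 − P);  ABV = (OG − FG)·131.25
OG = 259/(259 − 15.8) = 1.0650
FG = 259/(259 − 6.3) = 1.0249
ABV = (1.0650 − 1.0249)·131.25

5.2548 % ABV
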